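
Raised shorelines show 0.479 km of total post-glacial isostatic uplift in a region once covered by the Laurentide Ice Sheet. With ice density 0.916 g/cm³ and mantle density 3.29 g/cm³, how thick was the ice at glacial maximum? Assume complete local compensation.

1.72 km

u = t ρ_ice/ρ_m → t = u ρ_m/ρ_ice = 0.479 km × 3.29/0.916 = 1.72 km.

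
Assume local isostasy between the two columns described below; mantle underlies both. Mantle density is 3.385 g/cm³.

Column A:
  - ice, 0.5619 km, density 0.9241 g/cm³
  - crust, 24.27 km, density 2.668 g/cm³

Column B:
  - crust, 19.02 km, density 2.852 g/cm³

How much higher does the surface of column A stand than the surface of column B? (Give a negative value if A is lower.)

2.55 km

For any compensation level in the mantle, the mantle terms cancel and isostasy reduces to e = (Σt_A − Σt_B) − (Σ(ρt)_A − Σ(ρt)_B) / ρ_m.
Σt_A = 24.8319 km; Σt_B = 19.02 km; Σ(ρt)_A = 65.2716118; Σ(ρt)_B = 54.24504 (in km·g/cm³).
e = (24.8319 − 19.02) − (65.2716118 − 54.24504) / 3.385 = 2.55 km.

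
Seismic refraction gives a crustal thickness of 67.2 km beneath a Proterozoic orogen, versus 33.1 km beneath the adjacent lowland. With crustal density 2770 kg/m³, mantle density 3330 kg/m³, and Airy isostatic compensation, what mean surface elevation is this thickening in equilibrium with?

Excess crust Δ = 67.2 km − 33.1 km = 34.1 km, split between elevation h and root r with h + r = Δ.
Airy balance ρ_c h = (ρ_m − ρ_c) r gives r = h ρ_c/(ρ_m − ρ_c), so h (1 + ρ_c/(ρ_m − ρ_c)) = Δ, i.e. h = Δ (ρ_m − ρ_c)/ρ_m.
h = 34.1 km × 560/3330 = 5.73 km.

5.73 km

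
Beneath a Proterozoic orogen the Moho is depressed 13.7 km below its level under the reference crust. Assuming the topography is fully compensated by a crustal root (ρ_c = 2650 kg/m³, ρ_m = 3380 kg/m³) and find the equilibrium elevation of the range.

Equating mass per unit area of the two columns: ρ_c h = (ρ_m − ρ_c) r.
h = r (ρ_m − ρ_c) / ρ_c = 13.7 km × (3380 − 2650) / 2650 = 3.77 km.

3.77 km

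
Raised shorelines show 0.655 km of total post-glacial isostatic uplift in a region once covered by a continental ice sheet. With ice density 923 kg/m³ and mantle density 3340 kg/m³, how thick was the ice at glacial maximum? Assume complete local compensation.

2.37 km

u = t ρ_ice/ρ_m → t = u ρ_m/ρ_ice = 0.655 km × 3340/923 = 2.37 km.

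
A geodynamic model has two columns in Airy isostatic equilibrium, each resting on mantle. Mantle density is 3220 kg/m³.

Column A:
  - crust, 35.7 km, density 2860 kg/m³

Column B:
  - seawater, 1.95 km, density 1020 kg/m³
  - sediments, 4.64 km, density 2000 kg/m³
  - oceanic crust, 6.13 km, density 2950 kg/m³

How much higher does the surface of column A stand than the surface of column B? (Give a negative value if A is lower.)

For any compensation level in the mantle, the mantle terms cancel and isostasy reduces to e = (Σt_A − Σt_B) − (Σ(ρt)_A − Σ(ρt)_B) / ρ_m.
Σt_A = 35.7 km; Σt_B = 12.72 km; Σ(ρt)_A = 102102; Σ(ρt)_B = 29352.5 (in km·kg/m³).
e = (35.7 − 12.72) − (102102 − 29352.5) / 3220 = 0.387 km.

0.387 km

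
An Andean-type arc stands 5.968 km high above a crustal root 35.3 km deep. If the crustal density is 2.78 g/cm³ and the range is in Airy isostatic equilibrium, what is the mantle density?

Airy balance: ρ_c h = (ρ_m − ρ_c) r → ρ_m = ρ_c (1 + h/r).
ρ_m = 2.78 × (1 + 5.968 km/35.3 km) = 3.25 g/cm³.

3.25 g/cm³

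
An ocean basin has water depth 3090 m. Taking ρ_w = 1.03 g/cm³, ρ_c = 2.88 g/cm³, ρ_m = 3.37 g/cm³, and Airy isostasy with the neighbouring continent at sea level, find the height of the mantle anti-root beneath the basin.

11700 m

By Archimedes' principle applied to the lithosphere: replacing crust with seawater at the top is compensated by replacing crust with mantle at the base: d (ρ_c − ρ_w) = a (ρ_m − ρ_c).
a = d (ρ_c − ρ_w)/(ρ_m − ρ_c) = 3090 m × 1.85/0.49 = 11700 m.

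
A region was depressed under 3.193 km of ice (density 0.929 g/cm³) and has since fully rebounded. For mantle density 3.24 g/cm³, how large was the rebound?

Removing the load lets mantle flow back in; uplift u satisfies ρ_ice t = ρ_m u.
u = t ρ_ice/ρ_m = 3.193 km × 0.929/3.24 = 0.916 km.

0.916 km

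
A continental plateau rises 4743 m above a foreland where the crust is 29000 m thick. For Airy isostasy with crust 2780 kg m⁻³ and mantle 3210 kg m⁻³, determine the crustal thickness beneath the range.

Root depth r = h ρ_c / (ρ_m − ρ_c) = 4743 m × 2780 / 430 = 30660 m.
Total thickness = T + h + r = 29000 m + 4743 m + 30660 m = 64400 m.

64400 m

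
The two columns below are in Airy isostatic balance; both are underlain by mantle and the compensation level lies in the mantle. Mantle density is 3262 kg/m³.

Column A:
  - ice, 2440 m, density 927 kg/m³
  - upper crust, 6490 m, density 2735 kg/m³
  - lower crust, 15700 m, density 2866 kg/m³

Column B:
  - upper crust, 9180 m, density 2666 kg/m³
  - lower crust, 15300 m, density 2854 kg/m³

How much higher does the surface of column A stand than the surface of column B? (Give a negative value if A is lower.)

1110 m

For any compensation level in the mantle, the mantle terms cancel and isostasy reduces to e = (Σt_A − Σt_B) − (Σ(ρt)_A − Σ(ρt)_B) / ρ_m.
Σt_A = 24630 m; Σt_B = 24480 m; Σ(ρt)_A = 65008230; Σ(ρt)_B = 68140080 (in m·kg/m³).
e = (24630 − 24480) − (65008230 − 68140080) / 3262 = 1110 m.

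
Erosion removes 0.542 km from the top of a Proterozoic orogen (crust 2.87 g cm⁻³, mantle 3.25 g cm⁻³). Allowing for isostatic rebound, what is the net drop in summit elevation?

0.0634 km

Rebound u = e ρ_c/ρ_m = 0.542 km × 2.87/3.25 = 0.4786 km.
Net surface drop = e − u = 0.542 km − 0.4786 km = e (ρ_m − ρ_c)/ρ_m = 0.0634 km.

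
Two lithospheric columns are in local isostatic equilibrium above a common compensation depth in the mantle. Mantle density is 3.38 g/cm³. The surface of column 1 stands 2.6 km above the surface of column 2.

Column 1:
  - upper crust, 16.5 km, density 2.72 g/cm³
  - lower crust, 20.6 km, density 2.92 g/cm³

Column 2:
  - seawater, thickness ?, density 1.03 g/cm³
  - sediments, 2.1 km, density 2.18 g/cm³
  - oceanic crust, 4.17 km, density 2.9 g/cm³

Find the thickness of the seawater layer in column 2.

3 km

Take the compensation level at the base of the deeper column (depth z_c below the surface of column 1) and equate Σ ρ_i t_i down to z_c; mantle fills any gap and the z_c terms cancel.
Column 1: 16.5×2.72 + 20.6×2.92 + (z_c − 37.1)×3.38
Column 2: 2.6×0 + x×1.03 + 2.1×2.18 + 4.17×2.9 + (z_c − 2.6 − 6.27 − x)×3.38
The z_c×3.38 term appears on both sides and cancels. Collect the known terms of each column as K = Σ(ρt)_known − 3.38 × (depth of known layers): K_1 = 105.032 − 3.38×37.1 = −20.366; K_2 = 16.671 − 3.38×(2.6 + 6.27) = −13.3096.
Balance: K_1 = K_2 − x×(3.38 − 1.03), so x = (K_2 − K_1)/(3.38 − 1.03) = 7.0564/2.35 = 3 km.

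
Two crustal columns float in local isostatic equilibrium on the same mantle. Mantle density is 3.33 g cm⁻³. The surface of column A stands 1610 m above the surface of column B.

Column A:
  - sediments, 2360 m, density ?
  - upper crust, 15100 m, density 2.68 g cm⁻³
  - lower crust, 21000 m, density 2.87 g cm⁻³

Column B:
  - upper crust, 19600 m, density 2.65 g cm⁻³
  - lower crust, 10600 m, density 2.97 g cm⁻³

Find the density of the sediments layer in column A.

2.05 g cm⁻³

Take the compensation level at the base of the deeper column (depth z_c below the surface of column A) and equate Σ ρ_i t_i down to z_c; mantle fills any gap and the z_c terms cancel.
Column A: 2360×ρ + 15100×2.68 + 21000×2.87 + (z_c − 38460)×3.33
Column B: 1610×0 + 19600×2.65 + 10600×2.97 + (z_c − 1610 − 30200)×3.33
The z_c×3.33 term appears on both sides and cancels. Collect the known terms of each column as K = Σ(ρt)_known − 3.33 × (depth of known layers): K_A = 100738 − 3.33×38460 = −27333.8; K_B = 83422 − 3.33×(1610 + 30200) = −22505.3.
Balance: K_A + 2360×ρ = K_B, so ρ = (K_B − K_A)/2360 = 4828.5/2360 = 2.05 g cm⁻³.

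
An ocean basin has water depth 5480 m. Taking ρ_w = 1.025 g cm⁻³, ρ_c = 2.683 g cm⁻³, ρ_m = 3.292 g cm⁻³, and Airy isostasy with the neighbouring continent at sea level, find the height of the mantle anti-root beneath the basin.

14900 m

By Archimedes' principle applied to the lithosphere: replacing crust with seawater at the top is compensated by replacing crust with mantle at the base: d (ρ_c − ρ_w) = a (ρ_m − ρ_c).
a = d (ρ_c − ρ_w)/(ρ_m − ρ_c) = 5480 m × 1.658/0.609 = 14900 m.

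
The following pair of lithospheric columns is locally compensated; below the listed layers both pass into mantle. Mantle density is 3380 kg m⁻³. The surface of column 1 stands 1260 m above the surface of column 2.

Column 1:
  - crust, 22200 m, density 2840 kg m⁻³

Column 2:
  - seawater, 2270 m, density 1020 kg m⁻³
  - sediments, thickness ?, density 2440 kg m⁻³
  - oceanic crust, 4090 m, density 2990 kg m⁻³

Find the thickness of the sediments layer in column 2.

Take the compensation level at the base of the deeper column (depth z_c below the surface of column 1) and equate Σ ρ_i t_i down to z_c; mantle fills any gap and the z_c terms cancel.
Column 1: 22200×2840 + (z_c − 22200)×3380
Column 2: 1260×0 + 2270×1020 + x×2440 + 4090×2990 + (z_c − 1260 − 6360 − x)×3380
The z_c×3380 term appears on both sides and cancels. Collect the known terms of each column as K = Σ(ρt)_known − 3380 × (depth of known layers): K_1 = 63048000 − 3380×22200 = −11988000; K_2 = 14544500 − 3380×(1260 + 6360) = −11211100.
Balance: K_1 = K_2 − x×(3380 − 2440), so x = (K_2 − K_1)/(3380 − 2440) = 776900/940 = 826 m.

826 m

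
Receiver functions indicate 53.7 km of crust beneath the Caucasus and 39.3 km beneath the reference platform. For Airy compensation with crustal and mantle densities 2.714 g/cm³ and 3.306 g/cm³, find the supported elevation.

Excess crust Δ = 53.7 km − 39.3 km = 14.4 km, split between elevation h and root r with h + r = Δ.
Airy balance ρ_c h = (ρ_m − ρ_c) r gives r = h ρ_c/(ρ_m − ρ_c), so h (1 + ρ_c/(ρ_m − ρ_c)) = Δ, i.e. h = Δ (ρ_m − ρ_c)/ρ_m.
h = 14.4 km × 0.592/3.306 = 2.58 km.

2.58 km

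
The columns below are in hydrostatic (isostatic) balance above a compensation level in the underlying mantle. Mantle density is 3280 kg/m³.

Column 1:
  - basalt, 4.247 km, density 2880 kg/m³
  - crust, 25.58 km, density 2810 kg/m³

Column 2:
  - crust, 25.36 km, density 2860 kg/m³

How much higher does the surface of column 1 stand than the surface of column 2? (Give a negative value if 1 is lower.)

For any compensation level in the mantle, the mantle terms cancel and isostasy reduces to e = (Σt_1 − Σt_2) − (Σ(ρt)_1 − Σ(ρt)_2) / ρ_m.
Σt_1 = 29.827 km; Σt_2 = 25.36 km; Σ(ρt)_1 = 84111.16; Σ(ρt)_2 = 72529.6 (in km·kg/m³).
e = (29.827 − 25.36) − (84111.16 − 72529.6) / 3280 = 0.936 km.

0.936 km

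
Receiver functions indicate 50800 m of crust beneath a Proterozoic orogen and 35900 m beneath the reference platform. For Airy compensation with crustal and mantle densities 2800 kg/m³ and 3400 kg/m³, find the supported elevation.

2630 m

Excess crust Δ = 50800 m − 35900 m = 14900 m, split between elevation h and root r with h + r = Δ.
Airy balance ρ_c h = (ρ_m − ρ_c) r gives r = h ρ_c/(ρ_m − ρ_c), so h (1 + ρ_c/(ρ_m − ρ_c)) = Δ, i.e. h = Δ (ρ_m − ρ_c)/ρ_m.
h = 14900 m × 600/3400 = 2630 m.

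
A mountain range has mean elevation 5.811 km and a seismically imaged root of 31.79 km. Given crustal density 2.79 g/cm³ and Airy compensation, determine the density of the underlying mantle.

Airy balance: ρ_c h = (ρ_m − ρ_c) r → ρ_m = ρ_c (1 + h/r).
ρ_m = 2.79 × (1 + 5.811 km/31.79 km) = 3.3 g/cm³.

3.3 g/cm³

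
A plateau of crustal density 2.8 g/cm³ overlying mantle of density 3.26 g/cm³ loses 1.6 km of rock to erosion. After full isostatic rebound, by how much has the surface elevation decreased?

0.226 km

Rebound u = e ρ_c/ρ_m = 1.6 km × 2.8/3.26 = 1.374 km.
Net surface drop = e − u = 1.6 km − 1.374 km = e (ρ_m − ρ_c)/ρ_m = 0.226 km.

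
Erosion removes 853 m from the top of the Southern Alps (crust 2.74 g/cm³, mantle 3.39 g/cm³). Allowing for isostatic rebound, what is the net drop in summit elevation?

Rebound u = e ρ_c/ρ_m = 853 m × 2.74/3.39 = 689.4 m.
Net surface drop = e − u = 853 m − 689.4 m = e (ρ_m − ρ_c)/ρ_m = 164 m.

164 m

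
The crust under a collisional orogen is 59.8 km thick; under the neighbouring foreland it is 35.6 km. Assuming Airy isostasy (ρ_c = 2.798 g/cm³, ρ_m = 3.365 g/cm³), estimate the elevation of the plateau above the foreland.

4.08 km

Excess crust Δ = 59.8 km − 35.6 km = 24.2 km, split between elevation h and root r with h + r = Δ.
Airy balance ρ_c h = (ρ_m − ρ_c) r gives r = h ρ_c/(ρ_m − ρ_c), so h (1 + ρ_c/(ρ_m − ρ_c)) = Δ, i.e. h = Δ (ρ_m − ρ_c)/ρ_m.
h = 24.2 km × 0.567/3.365 = 4.08 km.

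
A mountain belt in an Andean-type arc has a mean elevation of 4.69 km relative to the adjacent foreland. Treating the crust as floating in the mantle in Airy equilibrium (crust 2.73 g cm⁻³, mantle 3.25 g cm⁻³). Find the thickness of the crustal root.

24.6 km

By Archimedes' principle applied to the lithosphere: the weight of the topography is balanced by the buoyancy of the root, ρ_c h = (ρ_m − ρ_c) r.
r = h · ρ_c / (ρ_m − ρ_c) = 4.69 km × 2.73 / (3.25 − 2.73) = 24.6 km.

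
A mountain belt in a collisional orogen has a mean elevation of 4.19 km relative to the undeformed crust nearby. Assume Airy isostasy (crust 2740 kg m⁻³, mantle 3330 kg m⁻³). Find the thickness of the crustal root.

Balancing pressure at the compensation depth: the weight of the topography is balanced by the buoyancy of the root, ρ_c h = (ρ_m − ρ_c) r.
r = h · ρ_c / (ρ_m − ρ_c) = 4.19 km × 2740 / (3330 − 2740) = 19.5 km.

19.5 km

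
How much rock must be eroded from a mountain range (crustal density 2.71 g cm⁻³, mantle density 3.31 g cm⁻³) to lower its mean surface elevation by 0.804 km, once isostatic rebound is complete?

4.44 km

Net drop Δ = e − u = e − e ρ_c/ρ_m = e (ρ_m − ρ_c)/ρ_m.
e = Δ ρ_m/(ρ_m − ρ_c) = 0.804 km × 3.31/0.6 = 4.44 km.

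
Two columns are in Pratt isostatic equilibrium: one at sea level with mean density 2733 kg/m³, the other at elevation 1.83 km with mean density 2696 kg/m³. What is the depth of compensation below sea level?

133 km

ρ_ref D = ρ (D + h) → D (ρ_ref − ρ) = ρ h.
D = ρ h/(ρ_ref − ρ) = 2696 × 1.83 km/(2733 − 2696) = 133 km.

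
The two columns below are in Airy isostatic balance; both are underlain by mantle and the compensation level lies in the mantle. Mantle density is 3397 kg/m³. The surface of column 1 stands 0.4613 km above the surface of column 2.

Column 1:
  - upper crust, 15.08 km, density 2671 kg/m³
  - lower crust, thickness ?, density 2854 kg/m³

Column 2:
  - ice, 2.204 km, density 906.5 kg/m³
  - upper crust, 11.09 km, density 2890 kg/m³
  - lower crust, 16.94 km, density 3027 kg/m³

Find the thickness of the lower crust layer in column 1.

Take the compensation level at the base of the deeper column (depth z_c below the surface of column 1) and equate Σ ρ_i t_i down to z_c; mantle fills any gap and the z_c terms cancel.
Column 1: 15.08×2671 + x×2854 + (z_c − 15.08 − x)×3397
Column 2: 0.4613×0 + 2.204×906.5 + 11.09×2890 + 16.94×3027 + (z_c − 0.4613 − 30.234)×3397
The z_c×3397 term appears on both sides and cancels. Collect the known terms of each column as K = Σ(ρt)_known − 3397 × (depth of known layers): K_1 = 40278.68 − 3397×15.08 = −10948.08; K_2 = 85325.406 − 3397×(0.4613 + 30.234) = −18946.5281.
Balance: K_1 − x×(3397 − 2854) = K_2, so x = (K_1 − K_2)/(3397 − 2854) = 7998.45/543 = 14.7 km.

14.7 km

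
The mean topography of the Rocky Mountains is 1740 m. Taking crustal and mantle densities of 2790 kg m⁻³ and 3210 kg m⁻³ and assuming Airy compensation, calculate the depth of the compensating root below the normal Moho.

By Archimedes' principle applied to the lithosphere: the weight of the topography is balanced by the buoyancy of the root, ρ_c h = (ρ_m − ρ_c) r.
r = h · ρ_c / (ρ_m − ρ_c) = 1740 m × 2790 / (3210 − 2790) = 11600 m.

11600 m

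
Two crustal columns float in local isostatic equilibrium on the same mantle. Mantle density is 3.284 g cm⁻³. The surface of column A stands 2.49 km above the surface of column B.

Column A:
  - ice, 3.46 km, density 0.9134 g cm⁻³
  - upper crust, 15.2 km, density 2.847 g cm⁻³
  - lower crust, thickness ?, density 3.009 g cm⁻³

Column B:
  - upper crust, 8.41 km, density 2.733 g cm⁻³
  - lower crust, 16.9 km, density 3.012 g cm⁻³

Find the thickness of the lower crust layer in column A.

Take the compensation level at the base of the deeper column (depth z_c below the surface of column A) and equate Σ ρ_i t_i down to z_c; mantle fills any gap and the z_c terms cancel.
Column A: 3.46×0.9134 + 15.2×2.847 + x×3.009 + (z_c − 18.66 − x)×3.284
Column B: 2.49×0 + 8.41×2.733 + 16.9×3.012 + (z_c − 2.49 − 25.31)×3.284
The z_c×3.284 term appears on both sides and cancels. Collect the known terms of each column as K = Σ(ρt)_known − 3.284 × (depth of known layers): K_A = 46.434764 − 3.284×18.66 = −14.844676; K_B = 73.88733 − 3.284×(2.49 + 25.31) = −17.40787.
Balance: K_A − x×(3.284 − 3.009) = K_B, so x = (K_A − K_B)/(3.284 − 3.009) = 2.56319/0.275 = 9.32 km.

9.32 km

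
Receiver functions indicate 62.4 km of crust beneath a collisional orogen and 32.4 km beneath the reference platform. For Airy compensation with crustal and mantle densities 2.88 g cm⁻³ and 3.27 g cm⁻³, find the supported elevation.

Excess crust Δ = 62.4 km − 32.4 km = 30 km, split between elevation h and root r with h + r = Δ.
Airy balance ρ_c h = (ρ_m − ρ_c) r gives r = h ρ_c/(ρ_m − ρ_c), so h (1 + ρ_c/(ρ_m − ρ_c)) = Δ, i.e. h = Δ (ρ_m − ρ_c)/ρ_m.
h = 30 km × 0.39/3.27 = 3.58 km.

3.58 km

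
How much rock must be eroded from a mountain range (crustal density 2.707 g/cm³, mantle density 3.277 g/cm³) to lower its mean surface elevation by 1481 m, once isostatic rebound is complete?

8510 m

Net drop Δ = e − u = e − e ρ_c/ρ_m = e (ρ_m − ρ_c)/ρ_m.
e = Δ ρ_m/(ρ_m − ρ_c) = 1481 m × 3.277/0.57 = 8510 m.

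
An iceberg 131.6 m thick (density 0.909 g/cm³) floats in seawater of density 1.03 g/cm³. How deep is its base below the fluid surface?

116 m

Draft d = t ρ_obj/ρ_fluid = 131.6 m × 0.909/1.03 = 116 m.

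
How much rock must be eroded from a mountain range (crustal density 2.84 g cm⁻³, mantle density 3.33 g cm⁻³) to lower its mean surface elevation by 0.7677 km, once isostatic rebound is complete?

Net drop Δ = e − u = e − e ρ_c/ρ_m = e (ρ_m − ρ_c)/ρ_m.
e = Δ ρ_m/(ρ_m − ρ_c) = 0.7677 km × 3.33/0.49 = 5.22 km.

5.22 km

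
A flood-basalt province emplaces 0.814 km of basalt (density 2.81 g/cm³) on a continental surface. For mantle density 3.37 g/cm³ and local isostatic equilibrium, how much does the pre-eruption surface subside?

0.679 km

Subaerial loading: s = t ρ_load / ρ_m.
s = 0.814 km × 2.81/3.37 = 0.679 km.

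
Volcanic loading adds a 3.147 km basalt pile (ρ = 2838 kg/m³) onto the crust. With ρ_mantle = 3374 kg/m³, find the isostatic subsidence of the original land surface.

2.65 km

Subaerial loading: s = t ρ_load / ρ_m.
s = 3.147 km × 2838/3374 = 2.65 km.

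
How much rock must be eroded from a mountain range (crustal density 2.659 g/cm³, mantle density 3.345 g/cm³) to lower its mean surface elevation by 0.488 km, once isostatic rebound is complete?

Net drop Δ = e − u = e − e ρ_c/ρ_m = e (ρ_m − ρ_c)/ρ_m.
e = Δ ρ_m/(ρ_m − ρ_c) = 0.488 km × 3.345/0.686 = 2.38 km.

2.38 km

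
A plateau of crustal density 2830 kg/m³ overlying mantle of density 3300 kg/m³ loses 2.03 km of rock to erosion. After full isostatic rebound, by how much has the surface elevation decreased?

0.289 km

Rebound u = e ρ_c/ρ_m = 2.03 km × 2830/3300 = 1.741 km.
Net surface drop = e − u = 2.03 km − 1.741 km = e (ρ_m − ρ_c)/ρ_m = 0.289 km.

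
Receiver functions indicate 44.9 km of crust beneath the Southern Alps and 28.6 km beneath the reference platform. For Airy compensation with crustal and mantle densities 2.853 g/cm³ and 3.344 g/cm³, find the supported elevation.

2.39 km

Excess crust Δ = 44.9 km − 28.6 km = 16.3 km, split between elevation h and root r with h + r = Δ.
Airy balance ρ_c h = (ρ_m − ρ_c) r gives r = h ρ_c/(ρ_m − ρ_c), so h (1 + ρ_c/(ρ_m − ρ_c)) = Δ, i.e. h = Δ (ρ_m − ρ_c)/ρ_m.
h = 16.3 km × 0.491/3.344 = 2.39 km.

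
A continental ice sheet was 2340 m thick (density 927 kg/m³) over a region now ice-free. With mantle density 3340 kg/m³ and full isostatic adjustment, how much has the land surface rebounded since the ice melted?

649 m

Removing the load lets mantle flow back in; uplift u satisfies ρ_ice t = ρ_m u.
u = t ρ_ice/ρ_m = 2340 m × 927/3340 = 649 m.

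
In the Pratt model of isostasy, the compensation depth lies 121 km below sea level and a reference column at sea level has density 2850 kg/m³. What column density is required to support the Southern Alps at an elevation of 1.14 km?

2820 kg/m³

Pratt balance: ρ_ref D = ρ (D + h).
ρ = ρ_ref D/(D + h) = 2850 × 121 km/(121 km + 1.14 km) = 2820 kg/m³.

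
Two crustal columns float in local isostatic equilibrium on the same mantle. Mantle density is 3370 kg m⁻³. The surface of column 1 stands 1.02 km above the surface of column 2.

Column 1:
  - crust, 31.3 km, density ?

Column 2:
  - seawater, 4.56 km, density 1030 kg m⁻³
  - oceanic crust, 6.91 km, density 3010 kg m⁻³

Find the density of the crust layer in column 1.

2840 kg m⁻³

Take the compensation level at the base of the deeper column (depth z_c below the surface of column 1) and equate Σ ρ_i t_i down to z_c; mantle fills any gap and the z_c terms cancel.
Column 1: 31.3×ρ + (z_c − 31.3)×3370
Column 2: 1.02×0 + 4.56×1030 + 6.91×3010 + (z_c − 1.02 − 11.47)×3370
The z_c×3370 term appears on both sides and cancels. Collect the known terms of each column as K = Σ(ρt)_known − 3370 × (depth of known layers): K_1 = 0 − 3370×31.3 = −105481; K_2 = 25495.9 − 3370×(1.02 + 11.47) = −16595.4.
Balance: K_1 + 31.3×ρ = K_2, so ρ = (K_2 − K_1)/31.3 = 88885.6/31.3 = 2840 kg m⁻³.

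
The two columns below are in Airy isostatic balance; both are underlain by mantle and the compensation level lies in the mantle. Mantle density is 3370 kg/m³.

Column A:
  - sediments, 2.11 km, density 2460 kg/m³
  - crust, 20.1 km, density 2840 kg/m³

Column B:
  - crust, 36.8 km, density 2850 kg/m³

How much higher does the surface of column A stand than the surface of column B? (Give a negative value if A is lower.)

−1.95 km

For any compensation level in the mantle, the mantle terms cancel and isostasy reduces to e = (Σt_A − Σt_B) − (Σ(ρt)_A − Σ(ρt)_B) / ρ_m.
Σt_A = 22.21 km; Σt_B = 36.8 km; Σ(ρt)_A = 62274.6; Σ(ρt)_B = 104880 (in km·kg/m³).
e = (22.21 − 36.8) − (62274.6 − 104880) / 3370 = −1.95 km.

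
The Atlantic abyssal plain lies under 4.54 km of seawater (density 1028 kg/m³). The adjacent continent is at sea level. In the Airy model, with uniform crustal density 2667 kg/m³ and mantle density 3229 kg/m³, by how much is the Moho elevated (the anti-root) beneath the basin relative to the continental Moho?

For local isostatic compensation: replacing crust with seawater at the top is compensated by replacing crust with mantle at the base: d (ρ_c − ρ_w) = a (ρ_m − ρ_c).
a = d (ρ_c − ρ_w)/(ρ_m − ρ_c) = 4.54 km × 1639/562 = 13.2 km.

13.2 km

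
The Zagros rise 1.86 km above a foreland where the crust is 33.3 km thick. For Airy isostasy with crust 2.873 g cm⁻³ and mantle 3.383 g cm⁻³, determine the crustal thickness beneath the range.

Root depth r = h ρ_c / (ρ_m − ρ_c) = 1.86 km × 2.873 / 0.51 = 10.48 km.
Total thickness = T + h + r = 33.3 km + 1.86 km + 10.48 km = 45.6 km.

45.6 km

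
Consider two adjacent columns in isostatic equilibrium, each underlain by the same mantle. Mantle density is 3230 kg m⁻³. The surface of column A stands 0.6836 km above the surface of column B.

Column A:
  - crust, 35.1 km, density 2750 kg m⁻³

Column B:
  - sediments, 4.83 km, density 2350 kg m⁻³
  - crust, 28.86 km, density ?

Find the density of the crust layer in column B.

Take the compensation level at the base of the deeper column (depth z_c below the surface of column A) and equate Σ ρ_i t_i down to z_c; mantle fills any gap and the z_c terms cancel.
Column A: 35.1×2750 + (z_c − 35.1)×3230
Column B: 0.6836×0 + 4.83×2350 + 28.86×ρ + (z_c − 0.6836 − 33.69)×3230
The z_c×3230 term appears on both sides and cancels. Collect the known terms of each column as K = Σ(ρt)_known − 3230 × (depth of known layers): K_A = 96525 − 3230×35.1 = −16848; K_B = 11350.5 − 3230×(0.6836 + 33.69) = −99676.228.
Balance: K_A = K_B + 28.86×ρ, so ρ = (K_A − K_B)/28.86 = 82828.2/28.86 = 2870 kg m⁻³.

2870 kg m⁻³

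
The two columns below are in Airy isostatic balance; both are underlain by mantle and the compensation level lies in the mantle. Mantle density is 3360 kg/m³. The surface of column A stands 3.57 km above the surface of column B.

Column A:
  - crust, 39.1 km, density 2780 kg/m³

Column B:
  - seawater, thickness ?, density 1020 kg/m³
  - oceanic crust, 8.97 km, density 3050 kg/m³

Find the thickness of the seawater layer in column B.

3.38 km

Take the compensation level at the base of the deeper column (depth z_c below the surface of column A) and equate Σ ρ_i t_i down to z_c; mantle fills any gap and the z_c terms cancel.
Column A: 39.1×2780 + (z_c − 39.1)×3360
Column B: 3.57×0 + x×1020 + 8.97×3050 + (z_c − 3.57 − 8.97 − x)×3360
The z_c×3360 term appears on both sides and cancels. Collect the known terms of each column as K = Σ(ρt)_known − 3360 × (depth of known layers): K_A = 108698 − 3360×39.1 = −22678; K_B = 27358.5 − 3360×(3.57 + 8.97) = −14775.9.
Balance: K_A = K_B − x×(3360 − 1020), so x = (K_B − K_A)/(3360 − 1020) = 7902.1/2340 = 3.38 km.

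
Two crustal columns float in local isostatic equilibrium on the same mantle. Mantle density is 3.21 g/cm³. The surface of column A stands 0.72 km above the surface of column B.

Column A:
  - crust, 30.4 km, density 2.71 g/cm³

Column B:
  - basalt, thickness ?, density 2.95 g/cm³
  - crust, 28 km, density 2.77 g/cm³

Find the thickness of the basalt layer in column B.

Take the compensation level at the base of the deeper column (depth z_c below the surface of column A) and equate Σ ρ_i t_i down to z_c; mantle fills any gap and the z_c terms cancel.
Column A: 30.4×2.71 + (z_c − 30.4)×3.21
Column B: 0.72×0 + x×2.95 + 28×2.77 + (z_c − 0.72 − 28 − x)×3.21
The z_c×3.21 term appears on both sides and cancels. Collect the known terms of each column as K = Σ(ρt)_known − 3.21 × (depth of known layers): K_A = 82.384 − 3.21×30.4 = −15.2; K_B = 77.56 − 3.21×(0.72 + 28) = −14.6312.
Balance: K_A = K_B − x×(3.21 − 2.95), so x = (K_B − K_A)/(3.21 − 2.95) = 0.5688/0.26 = 2.19 km.

2.19 km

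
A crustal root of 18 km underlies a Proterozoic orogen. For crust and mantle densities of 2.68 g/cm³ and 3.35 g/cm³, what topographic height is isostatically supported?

4.5 km

Balancing pressure at the compensation depth: ρ_c h = (ρ_m − ρ_c) r.
h = r (ρ_m − ρ_c) / ρ_c = 18 km × (3.35 − 2.68) / 2.68 = 4.5 km.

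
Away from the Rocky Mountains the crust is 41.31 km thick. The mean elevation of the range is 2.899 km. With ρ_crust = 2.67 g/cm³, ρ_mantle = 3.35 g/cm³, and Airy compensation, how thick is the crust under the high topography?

Root depth r = h ρ_c / (ρ_m − ρ_c) = 2.899 km × 2.67 / 0.68 = 11.38 km.
Total thickness = T + h + r = 41.31 km + 2.899 km + 11.38 km = 55.6 km.

55.6 km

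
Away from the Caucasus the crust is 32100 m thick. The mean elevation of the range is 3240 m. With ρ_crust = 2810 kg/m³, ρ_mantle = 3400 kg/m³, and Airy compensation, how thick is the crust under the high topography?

Root depth r = h ρ_c / (ρ_m − ρ_c) = 3240 m × 2810 / 590 = 15430 m.
Total thickness = T + h + r = 32100 m + 3240 m + 15430 m = 50800 m.

50800 m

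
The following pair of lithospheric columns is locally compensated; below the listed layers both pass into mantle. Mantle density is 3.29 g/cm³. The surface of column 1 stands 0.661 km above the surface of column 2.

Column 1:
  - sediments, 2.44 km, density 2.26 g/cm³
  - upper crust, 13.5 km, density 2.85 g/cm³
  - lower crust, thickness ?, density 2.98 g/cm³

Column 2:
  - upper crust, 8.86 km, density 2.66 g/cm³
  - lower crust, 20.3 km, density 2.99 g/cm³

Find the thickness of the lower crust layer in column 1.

17.4 km

Take the compensation level at the base of the deeper column (depth z_c below the surface of column 1) and equate Σ ρ_i t_i down to z_c; mantle fills any gap and the z_c terms cancel.
Column 1: 2.44×2.26 + 13.5×2.85 + x×2.98 + (z_c − 15.94 − x)×3.29
Column 2: 0.661×0 + 8.86×2.66 + 20.3×2.99 + (z_c − 0.661 − 29.16)×3.29
The z_c×3.29 term appears on both sides and cancels. Collect the known terms of each column as K = Σ(ρt)_known − 3.29 × (depth of known layers): K_1 = 43.9894 − 3.29×15.94 = −8.4532; K_2 = 84.2646 − 3.29×(0.661 + 29.16) = −13.84649.
Balance: K_1 − x×(3.29 − 2.98) = K_2, so x = (K_1 − K_2)/(3.29 − 2.98) = 5.39329/0.31 = 17.4 km.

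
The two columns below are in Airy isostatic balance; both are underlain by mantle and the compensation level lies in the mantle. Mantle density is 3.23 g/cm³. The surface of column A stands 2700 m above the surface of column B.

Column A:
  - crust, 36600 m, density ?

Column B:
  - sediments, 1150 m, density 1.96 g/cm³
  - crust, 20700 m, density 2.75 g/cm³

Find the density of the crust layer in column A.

Take the compensation level at the base of the deeper column (depth z_c below the surface of column A) and equate Σ ρ_i t_i down to z_c; mantle fills any gap and the z_c terms cancel.
Column A: 36600×ρ + (z_c − 36600)×3.23
Column B: 2700×0 + 1150×1.96 + 20700×2.75 + (z_c − 2700 − 21850)×3.23
The z_c×3.23 term appears on both sides and cancels. Collect the known terms of each column as K = Σ(ρt)_known − 3.23 × (depth of known layers): K_A = 0 − 3.23×36600 = −118218; K_B = 59179 − 3.23×(2700 + 21850) = −20117.5.
Balance: K_A + 36600×ρ = K_B, so ρ = (K_B − K_A)/36600 = 98100.5/36600 = 2.68 g/cm³.

2.68 g/cm³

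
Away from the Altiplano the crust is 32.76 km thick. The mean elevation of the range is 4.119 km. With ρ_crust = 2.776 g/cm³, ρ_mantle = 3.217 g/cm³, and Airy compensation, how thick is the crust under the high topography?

Root depth r = h ρ_c / (ρ_m − ρ_c) = 4.119 km × 2.776 / 0.441 = 25.93 km.
Total thickness = T + h + r = 32.76 km + 4.119 km + 25.93 km = 62.8 km.

62.8 km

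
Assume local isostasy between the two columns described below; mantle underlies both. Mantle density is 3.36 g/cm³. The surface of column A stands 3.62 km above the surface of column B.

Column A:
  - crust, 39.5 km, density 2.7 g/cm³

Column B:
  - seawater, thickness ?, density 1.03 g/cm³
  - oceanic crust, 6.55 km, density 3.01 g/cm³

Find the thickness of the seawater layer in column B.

Take the compensation level at the base of the deeper column (depth z_c below the surface of column A) and equate Σ ρ_i t_i down to z_c; mantle fills any gap and the z_c terms cancel.
Column A: 39.5×2.7 + (z_c − 39.5)×3.36
Column B: 3.62×0 + x×1.03 + 6.55×3.01 + (z_c − 3.62 − 6.55 − x)×3.36
The z_c×3.36 term appears on both sides and cancels. Collect the known terms of each column as K = Σ(ρt)_known − 3.36 × (depth of known layers): K_A = 106.65 − 3.36×39.5 = −26.07; K_B = 19.7155 − 3.36×(3.62 + 6.55) = −14.4557.
Balance: K_A = K_B − x×(3.36 − 1.03), so x = (K_B − K_A)/(3.36 − 1.03) = 11.6143/2.33 = 4.98 km.

4.98 km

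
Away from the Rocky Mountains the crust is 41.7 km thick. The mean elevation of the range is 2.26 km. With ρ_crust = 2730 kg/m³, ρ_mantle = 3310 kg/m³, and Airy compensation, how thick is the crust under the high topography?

Root depth r = h ρ_c / (ρ_m − ρ_c) = 2.26 km × 2730 / 580 = 10.64 km.
Total thickness = T + h + r = 41.7 km + 2.26 km + 10.64 km = 54.6 km.

54.6 km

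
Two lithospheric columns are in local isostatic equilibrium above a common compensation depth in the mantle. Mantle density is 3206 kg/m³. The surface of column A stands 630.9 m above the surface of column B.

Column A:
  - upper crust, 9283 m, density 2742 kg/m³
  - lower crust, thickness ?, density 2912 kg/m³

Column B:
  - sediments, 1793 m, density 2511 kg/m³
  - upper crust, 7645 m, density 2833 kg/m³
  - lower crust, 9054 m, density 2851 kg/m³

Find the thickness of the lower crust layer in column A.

Take the compensation level at the base of the deeper column (depth z_c below the surface of column A) and equate Σ ρ_i t_i down to z_c; mantle fills any gap and the z_c terms cancel.
Column A: 9283×2742 + x×2912 + (z_c − 9283 − x)×3206
Column B: 630.9×0 + 1793×2511 + 7645×2833 + 9054×2851 + (z_c − 630.9 − 18492)×3206
The z_c×3206 term appears on both sides and cancels. Collect the known terms of each column as K = Σ(ρt)_known − 3206 × (depth of known layers): K_A = 25453986 − 3206×9283 = −4307312; K_B = 51973462 − 3206×(630.9 + 18492) = −9334555.4.
Balance: K_A − x×(3206 − 2912) = K_B, so x = (K_A − K_B)/(3206 − 2912) = 5027240/294 = 17100 m.

17100 m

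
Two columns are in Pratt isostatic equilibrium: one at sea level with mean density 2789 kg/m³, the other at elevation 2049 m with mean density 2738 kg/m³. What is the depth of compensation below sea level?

ρ_ref D = ρ (D + h) → D (ρ_ref − ρ) = ρ h.
D = ρ h/(ρ_ref − ρ) = 2738 × 2049 m/(2789 − 2738) = 110000 m.

110000 m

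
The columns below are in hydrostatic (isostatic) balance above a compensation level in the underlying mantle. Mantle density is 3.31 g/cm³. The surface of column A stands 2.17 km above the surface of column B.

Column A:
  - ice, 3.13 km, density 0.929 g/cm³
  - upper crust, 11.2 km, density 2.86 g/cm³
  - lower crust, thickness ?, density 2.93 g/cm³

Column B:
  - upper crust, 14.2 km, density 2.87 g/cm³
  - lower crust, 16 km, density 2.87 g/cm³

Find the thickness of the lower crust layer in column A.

21 km

Take the compensation level at the base of the deeper column (depth z_c below the surface of column A) and equate Σ ρ_i t_i down to z_c; mantle fills any gap and the z_c terms cancel.
Column A: 3.13×0.929 + 11.2×2.86 + x×2.93 + (z_c − 14.33 − x)×3.31
Column B: 2.17×0 + 14.2×2.87 + 16×2.87 + (z_c − 2.17 − 30.2)×3.31
The z_c×3.31 term appears on both sides and cancels. Collect the known terms of each column as K = Σ(ρt)_known − 3.31 × (depth of known layers): K_A = 34.93977 − 3.31×14.33 = −12.49253; K_B = 86.674 − 3.31×(2.17 + 30.2) = −20.4707.
Balance: K_A − x×(3.31 − 2.93) = K_B, so x = (K_A − K_B)/(3.31 − 2.93) = 7.97817/0.38 = 21 km.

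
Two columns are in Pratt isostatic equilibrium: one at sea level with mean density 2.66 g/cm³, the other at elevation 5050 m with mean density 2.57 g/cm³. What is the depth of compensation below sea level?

144000 m

ρ_ref D = ρ (D + h) → D (ρ_ref − ρ) = ρ h.
D = ρ h/(ρ_ref − ρ) = 2.57 × 5050 m/(2.66 − 2.57) = 144000 m.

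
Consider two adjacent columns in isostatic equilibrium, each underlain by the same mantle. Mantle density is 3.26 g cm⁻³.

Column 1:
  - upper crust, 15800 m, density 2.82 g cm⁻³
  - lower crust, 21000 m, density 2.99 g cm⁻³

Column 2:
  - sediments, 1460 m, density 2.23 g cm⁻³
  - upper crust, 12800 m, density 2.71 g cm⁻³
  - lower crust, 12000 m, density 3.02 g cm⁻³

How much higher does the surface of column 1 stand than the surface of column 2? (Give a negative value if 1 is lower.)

For any compensation level in the mantle, the mantle terms cancel and isostasy reduces to e = (Σt_1 − Σt_2) − (Σ(ρt)_1 − Σ(ρt)_2) / ρ_m.
Σt_1 = 36800 m; Σt_2 = 26260 m; Σ(ρt)_1 = 107346; Σ(ρt)_2 = 74183.8 (in m·g cm⁻³).
e = (36800 − 26260) − (107346 − 74183.8) / 3.26 = 368 m.

368 m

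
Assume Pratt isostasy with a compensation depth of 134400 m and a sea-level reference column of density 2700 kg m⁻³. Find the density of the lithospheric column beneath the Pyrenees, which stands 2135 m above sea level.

Pratt balance: ρ_ref D = ρ (D + h).
ρ = ρ_ref D/(D + h) = 2700 × 134400 m/(134400 m + 2135 m) = 2660 kg m⁻³.

2660 kg m⁻³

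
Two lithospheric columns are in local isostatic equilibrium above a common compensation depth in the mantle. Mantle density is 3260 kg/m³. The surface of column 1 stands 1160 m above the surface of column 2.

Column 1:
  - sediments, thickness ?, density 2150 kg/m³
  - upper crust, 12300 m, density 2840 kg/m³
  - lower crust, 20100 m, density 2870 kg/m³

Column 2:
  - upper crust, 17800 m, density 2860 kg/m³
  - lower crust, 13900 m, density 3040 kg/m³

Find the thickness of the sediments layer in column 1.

860 m

Take the compensation level at the base of the deeper column (depth z_c below the surface of column 1) and equate Σ ρ_i t_i down to z_c; mantle fills any gap and the z_c terms cancel.
Column 1: x×2150 + 12300×2840 + 20100×2870 + (z_c − 32400 − x)×3260
Column 2: 1160×0 + 17800×2860 + 13900×3040 + (z_c − 1160 − 31700)×3260
The z_c×3260 term appears on both sides and cancels. Collect the known terms of each column as K = Σ(ρt)_known − 3260 × (depth of known layers): K_1 = 92619000 − 3260×32400 = −13005000; K_2 = 93164000 − 3260×(1160 + 31700) = −13959600.
Balance: K_1 − x×(3260 − 2150) = K_2, so x = (K_1 − K_2)/(3260 − 2150) = 954600/1110 = 860 m.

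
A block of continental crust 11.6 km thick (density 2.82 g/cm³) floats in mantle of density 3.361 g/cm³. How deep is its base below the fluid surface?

Draft d = t ρ_obj/ρ_fluid = 11.6 km × 2.82/3.361 = 9.73 km.

9.73 km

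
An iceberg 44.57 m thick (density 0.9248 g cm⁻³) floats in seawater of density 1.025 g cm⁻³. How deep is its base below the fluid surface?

Draft d = t ρ_obj/ρ_fluid = 44.57 m × 0.9248/1.025 = 40.2 m.

40.2 m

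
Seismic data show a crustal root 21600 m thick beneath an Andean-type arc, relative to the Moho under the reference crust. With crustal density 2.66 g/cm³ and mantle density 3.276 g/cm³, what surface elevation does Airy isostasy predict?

Balancing pressure at the compensation depth: ρ_c h = (ρ_m − ρ_c) r.
h = r (ρ_m − ρ_c) / ρ_c = 21600 m × (3.276 − 2.66) / 2.66 = 5000 m.

5000 m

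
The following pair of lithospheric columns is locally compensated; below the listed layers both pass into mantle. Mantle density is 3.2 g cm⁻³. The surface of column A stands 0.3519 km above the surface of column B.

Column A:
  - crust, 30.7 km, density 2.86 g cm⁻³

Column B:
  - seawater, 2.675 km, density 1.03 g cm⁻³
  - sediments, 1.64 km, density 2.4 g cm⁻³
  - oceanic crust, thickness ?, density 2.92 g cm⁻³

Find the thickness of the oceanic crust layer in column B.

7.84 km

Take the compensation level at the base of the deeper column (depth z_c below the surface of column A) and equate Σ ρ_i t_i down to z_c; mantle fills any gap and the z_c terms cancel.
Column A: 30.7×2.86 + (z_c − 30.7)×3.2
Column B: 0.3519×0 + 2.675×1.03 + 1.64×2.4 + x×2.92 + (z_c − 0.3519 − 4.315 − x)×3.2
The z_c×3.2 term appears on both sides and cancels. Collect the known terms of each column as K = Σ(ρt)_known − 3.2 × (depth of known layers): K_A = 87.802 − 3.2×30.7 = −10.438; K_B = 6.69125 − 3.2×(0.3519 + 4.315) = −8.24283.
Balance: K_A = K_B − x×(3.2 − 2.92), so x = (K_B − K_A)/(3.2 − 2.92) = 2.19517/0.28 = 7.84 km.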